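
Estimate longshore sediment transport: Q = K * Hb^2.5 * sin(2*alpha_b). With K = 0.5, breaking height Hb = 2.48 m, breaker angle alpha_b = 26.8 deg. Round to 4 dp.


Q = K * Hb^2.5 * sin(2 * alpha_b)
Hb^2.5 = 2.48^2.5 = 9.685660
sin(2 * 26.8) = sin(53.6) = 0.804894
Q = 0.5 * 9.685660 * 0.804894
Q = 3.8980 m^3/s

3.8980


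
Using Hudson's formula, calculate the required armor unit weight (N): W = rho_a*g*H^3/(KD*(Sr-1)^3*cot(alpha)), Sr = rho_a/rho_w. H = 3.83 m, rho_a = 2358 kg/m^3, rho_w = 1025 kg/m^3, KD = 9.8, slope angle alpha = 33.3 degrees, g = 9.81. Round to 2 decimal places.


Sr = rho_a / rho_w = 2358 / 1025 = 2.300488
(Sr - 1) = 1.300488
(Sr - 1)^3 = 2.199474
cot(33.3) = 1 / tan(33.3) = 1 / 0.656877 = 1.522355
Numerator = 2358 * 9.81 * 3.83^3 = 1299598.2864
Denominator = 9.8 * 2.199474 * 1.522355 = 32.814117
W = 1299598.2864 / 32.814117
W = 39604.85 N

39604.85


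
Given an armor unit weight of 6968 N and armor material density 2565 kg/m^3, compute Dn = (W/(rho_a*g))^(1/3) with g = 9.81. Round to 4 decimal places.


V = W / (rho_a * g)
V = 6968 / (2565 * 9.81)
V = 6968 / 25162.65
V = 0.276918 m^3
Dn = V^(1/3) = 0.276918^(1/3)
Dn = 0.6518 m

0.6518


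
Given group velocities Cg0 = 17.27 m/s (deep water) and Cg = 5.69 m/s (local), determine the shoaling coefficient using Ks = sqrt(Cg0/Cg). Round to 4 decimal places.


Ks = sqrt(Cg0 / Cg)
Ks = sqrt(17.27 / 5.69)
Ks = sqrt(3.0351)
Ks = 1.7422

1.7422


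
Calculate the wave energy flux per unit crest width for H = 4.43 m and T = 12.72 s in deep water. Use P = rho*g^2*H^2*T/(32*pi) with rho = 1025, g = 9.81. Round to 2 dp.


P = rho * g^2 * H^2 * T / (32 * pi)
P = 1025 * 9.81^2 * 4.43^2 * 12.72 / (32 * pi)
P = 1025 * 96.2361 * 19.6249 * 12.72 / 100.53096
P = 244938.24 W/m

244938.24


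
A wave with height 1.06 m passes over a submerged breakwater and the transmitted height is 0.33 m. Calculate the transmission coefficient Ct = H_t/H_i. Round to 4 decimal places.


Ct = H_t / H_i
Ct = 0.33 / 1.06
Ct = 0.3113

0.3113


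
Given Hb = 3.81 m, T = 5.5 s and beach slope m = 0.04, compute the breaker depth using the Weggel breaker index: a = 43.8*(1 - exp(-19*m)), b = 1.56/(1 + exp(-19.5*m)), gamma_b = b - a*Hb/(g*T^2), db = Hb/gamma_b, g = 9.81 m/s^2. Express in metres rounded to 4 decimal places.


a = 43.8 * (1 - exp(-19 * m))
exp(-19 * 0.04) = exp(-0.7600) = 0.467666
a = 43.8 * (1 - 0.467666) = 23.316210
b = 1.56 / (1 + exp(-19.5 * m))
exp(-19.5 * 0.04) = exp(-0.7800) = 0.458406
b = 1.56 / (1 + 0.458406) = 1.069661
Hb / (g * T^2) = 3.81 / (9.81 * 5.5^2) = 3.81 / 296.7525 = 0.01283898
gamma_b = b - a * Hb/(g*T^2) = 1.069661 - 23.316210 * 0.01283898 = 0.770305
db = Hb / gamma_b = 3.81 / 0.770305
db = 4.9461 m

4.9461


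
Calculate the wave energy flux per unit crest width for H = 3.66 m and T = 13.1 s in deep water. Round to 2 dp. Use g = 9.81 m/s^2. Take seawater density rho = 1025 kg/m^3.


P = rho * g^2 * H^2 * T / (32 * pi)
P = 1025 * 9.81^2 * 3.66^2 * 13.1 / (32 * pi)
P = 1025 * 96.2361 * 13.3956 * 13.1 / 100.53096
P = 172185.07 W/m

172185.07


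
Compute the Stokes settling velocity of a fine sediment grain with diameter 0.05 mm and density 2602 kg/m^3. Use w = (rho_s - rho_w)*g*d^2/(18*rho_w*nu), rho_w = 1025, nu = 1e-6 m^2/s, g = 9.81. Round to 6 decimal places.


w = (rho_s - rho_w) * g * d^2 / (18 * rho_w * nu)
d = 0.05 mm = 0.000050 m
rho_s - rho_w = 2602 - 1025 = 1577
Numerator = 1577 * 9.81 * (0.000050)^2 = 0.000038675925
Denominator = 18 * 1025 * 1e-6 = 0.018450
w = 0.002096 m/s

0.002096


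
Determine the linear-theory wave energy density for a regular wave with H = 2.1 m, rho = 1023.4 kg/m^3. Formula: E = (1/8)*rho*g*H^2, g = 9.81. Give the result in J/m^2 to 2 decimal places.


E = (1/8) * rho * g * H^2
E = (1/8) * 1023.4 * 9.81 * 2.1^2
E = 0.125 * 1023.4 * 9.81 * 4.4100
E = 5534.30 J/m^2

5534.30


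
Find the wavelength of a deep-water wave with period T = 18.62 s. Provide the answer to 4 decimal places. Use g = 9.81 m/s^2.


L0 = g * T^2 / (2 * pi)
L0 = 9.81 * 18.62^2 / (2 * pi)
L0 = 9.81 * 346.7044 / 6.28319
L0 = 3401.1702 / 6.28319
L0 = 541.3130 m

541.3130


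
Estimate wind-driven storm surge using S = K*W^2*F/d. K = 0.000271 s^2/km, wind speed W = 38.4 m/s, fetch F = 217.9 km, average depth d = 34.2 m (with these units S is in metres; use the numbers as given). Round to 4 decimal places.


S = K * W^2 * F / d
W^2 = 38.4^2 = 1474.56
S = 0.000271 * 1474.56 * 217.9 / 34.2
Numerator = 0.000271 * 1474.56 * 217.9 = 87.074095
S = 87.074095 / 34.2 = 2.5460 m

2.5460


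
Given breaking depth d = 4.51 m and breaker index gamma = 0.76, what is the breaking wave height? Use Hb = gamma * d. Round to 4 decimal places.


Hb = gamma * d
Hb = 0.76 * 4.51
Hb = 3.4276 m

3.4276


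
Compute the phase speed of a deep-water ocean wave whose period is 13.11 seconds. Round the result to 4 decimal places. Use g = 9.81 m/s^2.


We use the deep-water celerity formula:
C = g * T / (2 * pi)
C = 9.81 * 13.11 / (2 * 3.14159...)
C = 128.609100 / 6.283185
C = 20.4688 m/s

20.4688


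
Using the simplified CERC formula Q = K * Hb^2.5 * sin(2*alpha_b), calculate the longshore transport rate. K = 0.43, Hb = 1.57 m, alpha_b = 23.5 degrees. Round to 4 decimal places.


Q = K * Hb^2.5 * sin(2 * alpha_b)
Hb^2.5 = 1.57^2.5 = 3.088511
sin(2 * 23.5) = sin(47.0) = 0.731354
Q = 0.43 * 3.088511 * 0.731354
Q = 0.9713 m^3/s

0.9713


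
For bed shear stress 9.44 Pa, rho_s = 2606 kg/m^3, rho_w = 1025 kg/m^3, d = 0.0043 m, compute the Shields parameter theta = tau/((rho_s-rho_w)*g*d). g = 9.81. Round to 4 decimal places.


theta = tau / ((rho_s - rho_w) * g * d)
rho_s - rho_w = 2606 - 1025 = 1581
Denominator = 1581 * 9.81 * 0.0043 = 66.691323
theta = 9.44 / 66.691323
theta = 0.1415

0.1415


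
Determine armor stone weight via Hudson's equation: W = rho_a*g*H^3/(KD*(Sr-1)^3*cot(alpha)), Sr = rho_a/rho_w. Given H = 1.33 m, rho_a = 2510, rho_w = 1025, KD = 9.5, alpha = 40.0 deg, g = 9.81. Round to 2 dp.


Sr = rho_a / rho_w = 2510 / 1025 = 2.448780
(Sr - 1) = 1.448780
(Sr - 1)^3 = 3.040939
cot(40.0) = 1 / tan(40.0) = 1 / 0.839100 = 1.191754
Numerator = 2510 * 9.81 * 1.33^3 = 57929.2161
Denominator = 9.5 * 3.040939 * 1.191754 = 34.428479
W = 57929.2161 / 34.428479
W = 1682.60 N

1682.60


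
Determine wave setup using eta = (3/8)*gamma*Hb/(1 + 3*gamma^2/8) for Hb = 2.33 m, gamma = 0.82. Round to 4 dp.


eta = (3/8) * gamma * Hb / (1 + 3*gamma^2/8)
Numerator = (3/8) * 0.82 * 2.33 = 0.716475
Denominator = 1 + 3*0.82^2/8 = 1 + 0.252150 = 1.252150
eta = 0.716475 / 1.252150
eta = 0.5722 m

0.5722


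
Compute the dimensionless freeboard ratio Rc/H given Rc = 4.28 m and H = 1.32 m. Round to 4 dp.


Relative freeboard = Rc / H
= 4.28 / 1.32
= 3.2424

3.2424


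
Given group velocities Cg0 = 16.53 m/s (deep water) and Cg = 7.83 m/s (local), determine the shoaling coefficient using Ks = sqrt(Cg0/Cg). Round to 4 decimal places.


Ks = sqrt(Cg0 / Cg)
Ks = sqrt(16.53 / 7.83)
Ks = sqrt(2.1111)
Ks = 1.4530

1.4530


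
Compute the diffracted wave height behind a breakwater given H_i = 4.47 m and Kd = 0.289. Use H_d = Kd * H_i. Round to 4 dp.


H_d = Kd * H_i
H_d = 0.289 * 4.47
H_d = 1.2918 m

1.2918


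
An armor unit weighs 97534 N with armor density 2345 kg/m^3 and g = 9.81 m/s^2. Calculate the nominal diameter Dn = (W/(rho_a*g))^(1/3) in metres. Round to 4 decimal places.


V = W / (rho_a * g)
V = 97534 / (2345 * 9.81)
V = 97534 / 23004.45
V = 4.239788 m^3
Dn = V^(1/3) = 4.239788^(1/3)
Dn = 1.6185 m

1.6185


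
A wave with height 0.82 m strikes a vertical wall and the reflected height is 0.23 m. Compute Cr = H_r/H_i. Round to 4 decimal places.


Cr = H_r / H_i
Cr = 0.23 / 0.82
Cr = 0.2805

0.2805


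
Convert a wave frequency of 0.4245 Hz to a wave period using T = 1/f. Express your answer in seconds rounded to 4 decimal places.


T = 1 / f
T = 1 / 0.4245
T = 2.3557 s

2.3557


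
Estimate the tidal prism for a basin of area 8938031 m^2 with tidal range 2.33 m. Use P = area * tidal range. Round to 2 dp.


Tidal prism = Area * Tidal range
P = 8938031 * 2.33
P = 20825612.23 m^3

20825612.23


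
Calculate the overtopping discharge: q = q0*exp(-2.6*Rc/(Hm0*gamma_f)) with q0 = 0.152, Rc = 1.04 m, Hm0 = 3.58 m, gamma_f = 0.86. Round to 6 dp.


q = q0 * exp(-2.6 * Rc / (Hm0 * gamma_f))
Exponent = -2.6 * 1.04 / (3.58 * 0.86)
= -2.6 * 1.04 / 3.0788
= -0.878264
exp(-0.878264) = 0.415503
q = 0.152 * 0.415503
q = 0.063157 m^3/s/m

0.063157


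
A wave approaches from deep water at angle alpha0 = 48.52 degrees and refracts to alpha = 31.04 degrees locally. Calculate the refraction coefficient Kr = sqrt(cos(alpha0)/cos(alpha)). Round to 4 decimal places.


Kr = sqrt(cos(alpha0) / cos(alpha))
cos(48.52) = 0.662359
cos(31.04) = 0.856808
Kr = sqrt(0.662359 / 0.856808)
Kr = sqrt(0.773054)
Kr = 0.8792

0.8792


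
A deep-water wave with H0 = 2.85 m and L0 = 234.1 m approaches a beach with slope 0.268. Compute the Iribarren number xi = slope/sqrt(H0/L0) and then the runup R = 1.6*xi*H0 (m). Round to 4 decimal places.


xi = slope / sqrt(H0/L0)
H0/L0 = 2.85/234.1 = 0.012174
sqrt(0.012174) = 0.110337
xi = 0.268 / 0.110337 = 2.428919
R = 1.6 * xi * H0 = 1.6 * 2.428919 * 2.85
R = 11.0759 m

11.0759


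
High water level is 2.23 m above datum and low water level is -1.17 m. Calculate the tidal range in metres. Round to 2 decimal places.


Tidal range = High water - Low water
Tidal range = 2.23 - (-1.17)
Tidal range = 3.40 m

3.40


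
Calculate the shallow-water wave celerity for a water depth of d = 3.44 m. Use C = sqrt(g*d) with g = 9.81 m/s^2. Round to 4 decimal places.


Using the shallow-water approximation:
C = sqrt(g * d) = sqrt(9.81 * 3.44)
C = sqrt(33.7464)
C = 5.8092 m/s

5.8092


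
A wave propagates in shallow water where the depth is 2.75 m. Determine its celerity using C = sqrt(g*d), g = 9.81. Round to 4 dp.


Using the shallow-water approximation:
C = sqrt(g * d) = sqrt(9.81 * 2.75)
C = sqrt(26.9775)
C = 5.1940 m/s

5.1940


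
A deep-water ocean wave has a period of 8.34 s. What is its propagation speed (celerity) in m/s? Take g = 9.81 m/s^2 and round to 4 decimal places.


We use the deep-water celerity formula:
C = g * T / (2 * pi)
C = 9.81 * 8.34 / (2 * 3.14159...)
C = 81.815400 / 6.283185
C = 13.0213 m/s

13.0213


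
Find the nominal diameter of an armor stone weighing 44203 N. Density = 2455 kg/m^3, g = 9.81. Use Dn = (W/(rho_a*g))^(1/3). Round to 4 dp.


V = W / (rho_a * g)
V = 44203 / (2455 * 9.81)
V = 44203 / 24083.55
V = 1.835402 m^3
Dn = V^(1/3) = 1.835402^(1/3)
Dn = 1.2244 m

1.2244


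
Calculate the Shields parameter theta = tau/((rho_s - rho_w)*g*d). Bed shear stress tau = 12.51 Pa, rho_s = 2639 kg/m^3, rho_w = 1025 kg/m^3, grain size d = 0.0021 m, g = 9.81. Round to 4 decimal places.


theta = tau / ((rho_s - rho_w) * g * d)
rho_s - rho_w = 2639 - 1025 = 1614
Denominator = 1614 * 9.81 * 0.0021 = 33.250014
theta = 12.51 / 33.250014
theta = 0.3762

0.3762


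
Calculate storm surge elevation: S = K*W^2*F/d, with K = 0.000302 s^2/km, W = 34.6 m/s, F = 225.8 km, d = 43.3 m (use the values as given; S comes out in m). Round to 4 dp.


S = K * W^2 * F / d
W^2 = 34.6^2 = 1197.16
S = 0.000302 * 1197.16 * 225.8 / 43.3
Numerator = 0.000302 * 1197.16 * 225.8 = 81.636256
S = 81.636256 / 43.3 = 1.8854 m

1.8854


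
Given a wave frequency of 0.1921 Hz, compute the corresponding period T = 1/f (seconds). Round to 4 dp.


T = 1 / f
T = 1 / 0.1921
T = 5.2056 s

5.2056


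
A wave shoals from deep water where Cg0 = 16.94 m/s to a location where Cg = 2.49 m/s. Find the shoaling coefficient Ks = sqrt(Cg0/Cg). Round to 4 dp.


Ks = sqrt(Cg0 / Cg)
Ks = sqrt(16.94 / 2.49)
Ks = sqrt(6.8032)
Ks = 2.6083

2.6083


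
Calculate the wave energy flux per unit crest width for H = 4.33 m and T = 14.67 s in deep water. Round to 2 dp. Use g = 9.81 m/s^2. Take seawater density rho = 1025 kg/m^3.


P = rho * g^2 * H^2 * T / (32 * pi)
P = 1025 * 9.81^2 * 4.33^2 * 14.67 / (32 * pi)
P = 1025 * 96.2361 * 18.7489 * 14.67 / 100.53096
P = 269878.28 W/m

269878.28


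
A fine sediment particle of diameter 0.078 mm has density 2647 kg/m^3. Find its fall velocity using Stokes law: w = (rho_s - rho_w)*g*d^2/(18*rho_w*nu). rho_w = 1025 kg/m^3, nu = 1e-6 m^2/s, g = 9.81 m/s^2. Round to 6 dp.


w = (rho_s - rho_w) * g * d^2 / (18 * rho_w * nu)
d = 0.078 mm = 0.000078 m
rho_s - rho_w = 2647 - 1025 = 1622
Numerator = 1622 * 9.81 * (0.000078)^2 = 0.000096807513
Denominator = 18 * 1025 * 1e-6 = 0.018450
w = 0.005247 m/s

0.005247


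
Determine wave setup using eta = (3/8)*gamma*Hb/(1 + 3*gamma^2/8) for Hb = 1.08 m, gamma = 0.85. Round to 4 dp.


eta = (3/8) * gamma * Hb / (1 + 3*gamma^2/8)
Numerator = (3/8) * 0.85 * 1.08 = 0.344250
Denominator = 1 + 3*0.85^2/8 = 1 + 0.270938 = 1.270938
eta = 0.344250 / 1.270938
eta = 0.2709 m

0.2709


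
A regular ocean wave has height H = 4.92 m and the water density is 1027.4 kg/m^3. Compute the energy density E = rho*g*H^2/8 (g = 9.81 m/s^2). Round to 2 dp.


E = (1/8) * rho * g * H^2
E = (1/8) * 1027.4 * 9.81 * 4.92^2
E = 0.125 * 1027.4 * 9.81 * 24.2064
E = 30496.41 J/m^2

30496.41


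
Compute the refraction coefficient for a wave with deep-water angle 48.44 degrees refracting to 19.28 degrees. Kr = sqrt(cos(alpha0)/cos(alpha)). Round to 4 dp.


Kr = sqrt(cos(alpha0) / cos(alpha))
cos(48.44) = 0.663404
cos(19.28) = 0.943916
Kr = sqrt(0.663404 / 0.943916)
Kr = sqrt(0.702821)
Kr = 0.8383

0.8383


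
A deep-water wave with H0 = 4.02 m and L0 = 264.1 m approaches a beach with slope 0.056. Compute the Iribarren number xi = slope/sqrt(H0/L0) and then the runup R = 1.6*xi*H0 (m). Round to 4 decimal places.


xi = slope / sqrt(H0/L0)
H0/L0 = 4.02/264.1 = 0.015222
sqrt(0.015222) = 0.123375
xi = 0.056 / 0.123375 = 0.453899
R = 1.6 * xi * H0 = 1.6 * 0.453899 * 4.02
R = 2.9195 m

2.9195


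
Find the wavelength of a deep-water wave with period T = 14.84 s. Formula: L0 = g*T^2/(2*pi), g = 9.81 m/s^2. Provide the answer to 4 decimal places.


L0 = g * T^2 / (2 * pi)
L0 = 9.81 * 14.84^2 / (2 * pi)
L0 = 9.81 * 220.2256 / 6.28319
L0 = 2160.4131 / 6.28319
L0 = 343.8404 m

343.8404


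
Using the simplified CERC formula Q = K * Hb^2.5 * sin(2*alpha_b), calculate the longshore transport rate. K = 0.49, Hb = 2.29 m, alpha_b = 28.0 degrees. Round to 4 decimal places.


Q = K * Hb^2.5 * sin(2 * alpha_b)
Hb^2.5 = 2.29^2.5 = 7.935763
sin(2 * 28.0) = sin(56.0) = 0.829038
Q = 0.49 * 7.935763 * 0.829038
Q = 3.2237 m^3/s

3.2237


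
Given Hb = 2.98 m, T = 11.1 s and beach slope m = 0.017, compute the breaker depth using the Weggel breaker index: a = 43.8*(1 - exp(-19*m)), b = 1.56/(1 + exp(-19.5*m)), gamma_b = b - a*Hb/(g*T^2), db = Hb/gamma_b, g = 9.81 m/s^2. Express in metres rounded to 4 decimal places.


a = 43.8 * (1 - exp(-19 * m))
exp(-19 * 0.017) = exp(-0.3230) = 0.723974
a = 43.8 * (1 - 0.723974) = 12.089945
b = 1.56 / (1 + exp(-19.5 * m))
exp(-19.5 * 0.017) = exp(-0.3315) = 0.717846
b = 1.56 / (1 + 0.717846) = 0.908114
Hb / (g * T^2) = 2.98 / (9.81 * 11.1^2) = 2.98 / 1208.6901 = 0.00246548
gamma_b = b - a * Hb/(g*T^2) = 0.908114 - 12.089945 * 0.00246548 = 0.878306
db = Hb / gamma_b = 2.98 / 0.878306
db = 3.3929 m

3.3929


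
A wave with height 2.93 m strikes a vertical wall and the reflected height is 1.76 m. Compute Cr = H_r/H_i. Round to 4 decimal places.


Cr = H_r / H_i
Cr = 1.76 / 2.93
Cr = 0.6007

0.6007


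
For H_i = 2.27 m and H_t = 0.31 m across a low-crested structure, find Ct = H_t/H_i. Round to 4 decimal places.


Ct = H_t / H_i
Ct = 0.31 / 2.27
Ct = 0.1366

0.1366


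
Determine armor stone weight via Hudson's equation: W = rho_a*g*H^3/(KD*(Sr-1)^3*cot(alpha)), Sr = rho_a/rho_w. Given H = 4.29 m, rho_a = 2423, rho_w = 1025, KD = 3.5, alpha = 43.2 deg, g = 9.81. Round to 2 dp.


Sr = rho_a / rho_w = 2423 / 1025 = 2.363902
(Sr - 1) = 1.363902
(Sr - 1)^3 = 2.537172
cot(43.2) = 1 / tan(43.2) = 1 / 0.939063 = 1.064892
Numerator = 2423 * 9.81 * 4.29^3 = 1876697.5977
Denominator = 3.5 * 2.537172 * 1.064892 = 9.456348
W = 1876697.5977 / 9.456348
W = 198459.02 N

198459.02


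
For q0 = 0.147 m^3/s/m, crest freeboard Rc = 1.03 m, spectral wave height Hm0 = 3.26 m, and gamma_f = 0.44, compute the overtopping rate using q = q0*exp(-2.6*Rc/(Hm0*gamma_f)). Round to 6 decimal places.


q = q0 * exp(-2.6 * Rc / (Hm0 * gamma_f))
Exponent = -2.6 * 1.03 / (3.26 * 0.44)
= -2.6 * 1.03 / 1.4344
= -1.866983
exp(-1.866983) = 0.154589
q = 0.147 * 0.154589
q = 0.022725 m^3/s/m

0.022725


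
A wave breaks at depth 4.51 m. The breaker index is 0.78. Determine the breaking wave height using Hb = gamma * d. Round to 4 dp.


Hb = gamma * d
Hb = 0.78 * 4.51
Hb = 3.5178 m

3.5178


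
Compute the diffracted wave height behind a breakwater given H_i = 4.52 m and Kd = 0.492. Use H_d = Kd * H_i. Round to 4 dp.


H_d = Kd * H_i
H_d = 0.492 * 4.52
H_d = 2.2238 m

2.2238


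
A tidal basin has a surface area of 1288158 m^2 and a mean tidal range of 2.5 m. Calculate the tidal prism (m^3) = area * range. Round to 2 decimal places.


Tidal prism = Area * Tidal range
P = 1288158 * 2.5
P = 3220395.00 m^3

3220395.00


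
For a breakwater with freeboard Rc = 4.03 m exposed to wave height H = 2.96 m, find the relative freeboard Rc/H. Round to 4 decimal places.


Relative freeboard = Rc / H
= 4.03 / 2.96
= 1.3615

1.3615


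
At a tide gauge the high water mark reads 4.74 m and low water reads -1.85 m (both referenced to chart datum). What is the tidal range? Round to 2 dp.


Tidal range = High water - Low water
Tidal range = 4.74 - (-1.85)
Tidal range = 6.59 m

6.59


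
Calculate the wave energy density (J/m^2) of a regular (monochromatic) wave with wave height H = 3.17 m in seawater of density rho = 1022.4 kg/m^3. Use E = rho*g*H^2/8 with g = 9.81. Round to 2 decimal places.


E = (1/8) * rho * g * H^2
E = (1/8) * 1022.4 * 9.81 * 3.17^2
E = 0.125 * 1022.4 * 9.81 * 10.0489
E = 12598.49 J/m^2

12598.49


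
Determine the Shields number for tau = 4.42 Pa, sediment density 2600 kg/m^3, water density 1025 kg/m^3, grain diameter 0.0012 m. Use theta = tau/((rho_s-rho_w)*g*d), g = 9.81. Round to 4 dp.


theta = tau / ((rho_s - rho_w) * g * d)
rho_s - rho_w = 2600 - 1025 = 1575
Denominator = 1575 * 9.81 * 0.0012 = 18.540900
theta = 4.42 / 18.540900
theta = 0.2384

0.2384


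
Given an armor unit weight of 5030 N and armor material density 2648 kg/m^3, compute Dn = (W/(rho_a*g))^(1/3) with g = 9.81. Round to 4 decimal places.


V = W / (rho_a * g)
V = 5030 / (2648 * 9.81)
V = 5030 / 25976.88
V = 0.193634 m^3
Dn = V^(1/3) = 0.193634^(1/3)
Dn = 0.5785 m

0.5785


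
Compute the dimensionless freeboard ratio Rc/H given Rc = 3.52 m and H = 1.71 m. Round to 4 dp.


Relative freeboard = Rc / H
= 3.52 / 1.71
= 2.0585

2.0585


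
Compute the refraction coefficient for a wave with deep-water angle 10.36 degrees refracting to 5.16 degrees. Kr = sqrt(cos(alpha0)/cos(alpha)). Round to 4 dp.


Kr = sqrt(cos(alpha0) / cos(alpha))
cos(10.36) = 0.983697
cos(5.16) = 0.995947
Kr = sqrt(0.983697 / 0.995947)
Kr = sqrt(0.987700)
Kr = 0.9938

0.9938


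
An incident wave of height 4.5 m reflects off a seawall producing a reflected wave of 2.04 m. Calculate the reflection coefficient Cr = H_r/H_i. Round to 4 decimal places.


Cr = H_r / H_i
Cr = 2.04 / 4.5
Cr = 0.4533

0.4533


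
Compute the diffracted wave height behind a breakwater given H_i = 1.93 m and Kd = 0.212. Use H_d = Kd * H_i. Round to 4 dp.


H_d = Kd * H_i
H_d = 0.212 * 1.93
H_d = 0.4092 m

0.4092


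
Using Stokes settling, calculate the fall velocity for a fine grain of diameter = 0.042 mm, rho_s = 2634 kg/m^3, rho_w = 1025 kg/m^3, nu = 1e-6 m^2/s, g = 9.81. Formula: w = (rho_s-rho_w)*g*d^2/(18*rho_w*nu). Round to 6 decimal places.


w = (rho_s - rho_w) * g * d^2 / (18 * rho_w * nu)
d = 0.042 mm = 0.000042 m
rho_s - rho_w = 2634 - 1025 = 1609
Numerator = 1609 * 9.81 * (0.000042)^2 = 0.000027843488
Denominator = 18 * 1025 * 1e-6 = 0.018450
w = 0.001509 m/s

0.001509


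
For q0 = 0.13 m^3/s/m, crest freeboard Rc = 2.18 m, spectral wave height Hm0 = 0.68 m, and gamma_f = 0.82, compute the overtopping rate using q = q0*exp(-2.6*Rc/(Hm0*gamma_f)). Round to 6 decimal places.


q = q0 * exp(-2.6 * Rc / (Hm0 * gamma_f))
Exponent = -2.6 * 2.18 / (0.68 * 0.82)
= -2.6 * 2.18 / 0.5576
= -10.164993
exp(-10.164993) = 0.000038
q = 0.13 * 0.000038
q = 0.000005 m^3/s/m

0.000005


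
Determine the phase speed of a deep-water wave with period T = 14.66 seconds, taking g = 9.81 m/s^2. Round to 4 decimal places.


We use the deep-water celerity formula:
C = g * T / (2 * pi)
C = 9.81 * 14.66 / (2 * 3.14159...)
C = 143.814600 / 6.283185
C = 22.8888 m/s

22.8888


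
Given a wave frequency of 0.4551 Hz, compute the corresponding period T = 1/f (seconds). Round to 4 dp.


T = 1 / f
T = 1 / 0.4551
T = 2.1973 s

2.1973


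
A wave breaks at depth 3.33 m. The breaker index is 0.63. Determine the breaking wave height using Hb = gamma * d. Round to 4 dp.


Hb = gamma * d
Hb = 0.63 * 3.33
Hb = 2.0979 m

2.0979


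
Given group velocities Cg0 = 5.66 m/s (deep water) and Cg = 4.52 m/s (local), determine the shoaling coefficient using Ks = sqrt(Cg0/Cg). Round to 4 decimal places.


Ks = sqrt(Cg0 / Cg)
Ks = sqrt(5.66 / 4.52)
Ks = sqrt(1.2522)
Ks = 1.1190

1.1190


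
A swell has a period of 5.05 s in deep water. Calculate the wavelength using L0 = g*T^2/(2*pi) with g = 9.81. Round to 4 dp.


L0 = g * T^2 / (2 * pi)
L0 = 9.81 * 5.05^2 / (2 * pi)
L0 = 9.81 * 25.5025 / 6.28319
L0 = 250.1795 / 6.28319
L0 = 39.8173 m

39.8173


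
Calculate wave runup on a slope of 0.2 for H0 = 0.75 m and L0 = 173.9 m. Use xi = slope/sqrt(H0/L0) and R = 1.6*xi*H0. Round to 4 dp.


xi = slope / sqrt(H0/L0)
H0/L0 = 0.75/173.9 = 0.004313
sqrt(0.004313) = 0.065672
xi = 0.2 / 0.065672 = 3.045434
R = 1.6 * xi * H0 = 1.6 * 3.045434 * 0.75
R = 3.6545 m

3.6545


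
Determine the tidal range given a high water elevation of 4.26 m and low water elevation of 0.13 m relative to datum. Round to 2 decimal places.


Tidal range = High water - Low water
Tidal range = 4.26 - (0.13)
Tidal range = 4.13 m

4.13


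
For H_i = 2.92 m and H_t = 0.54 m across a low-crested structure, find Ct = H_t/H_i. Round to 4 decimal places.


Ct = H_t / H_i
Ct = 0.54 / 2.92
Ct = 0.1849

0.1849


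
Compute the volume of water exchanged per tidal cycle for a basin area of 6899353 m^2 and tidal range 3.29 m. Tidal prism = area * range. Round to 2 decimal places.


Tidal prism = Area * Tidal range
P = 6899353 * 3.29
P = 22698871.37 m^3

22698871.37


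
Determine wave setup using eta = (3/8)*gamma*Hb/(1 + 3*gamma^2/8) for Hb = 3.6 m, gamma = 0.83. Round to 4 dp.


eta = (3/8) * gamma * Hb / (1 + 3*gamma^2/8)
Numerator = (3/8) * 0.83 * 3.6 = 1.120500
Denominator = 1 + 3*0.83^2/8 = 1 + 0.258338 = 1.258338
eta = 1.120500 / 1.258338
eta = 0.8905 m

0.8905


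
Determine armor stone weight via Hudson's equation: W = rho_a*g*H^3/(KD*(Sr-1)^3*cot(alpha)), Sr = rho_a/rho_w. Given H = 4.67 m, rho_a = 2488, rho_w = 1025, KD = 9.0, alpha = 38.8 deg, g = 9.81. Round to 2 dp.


Sr = rho_a / rho_w = 2488 / 1025 = 2.427317
(Sr - 1) = 1.427317
(Sr - 1)^3 = 2.907779
cot(38.8) = 1 / tan(38.8) = 1 / 0.804021 = 1.243749
Numerator = 2488 * 9.81 * 4.67^3 = 2485821.9875
Denominator = 9.0 * 2.907779 * 1.243749 = 32.548928
W = 2485821.9875 / 32.548928
W = 76371.85 N

76371.85


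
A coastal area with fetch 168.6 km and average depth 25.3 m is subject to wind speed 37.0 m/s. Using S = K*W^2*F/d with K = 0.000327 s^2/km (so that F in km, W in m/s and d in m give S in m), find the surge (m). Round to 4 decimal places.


S = K * W^2 * F / d
W^2 = 37.0^2 = 1369.00
S = 0.000327 * 1369.00 * 168.6 / 25.3
Numerator = 0.000327 * 1369.00 * 168.6 = 75.475982
S = 75.475982 / 25.3 = 2.9832 m

2.9832


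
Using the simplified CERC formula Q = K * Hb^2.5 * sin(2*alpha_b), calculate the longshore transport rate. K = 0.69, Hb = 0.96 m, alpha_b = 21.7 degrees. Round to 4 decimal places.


Q = K * Hb^2.5 * sin(2 * alpha_b)
Hb^2.5 = 0.96^2.5 = 0.902980
sin(2 * 21.7) = sin(43.4) = 0.687088
Q = 0.69 * 0.902980 * 0.687088
Q = 0.4281 m^3/s

0.4281


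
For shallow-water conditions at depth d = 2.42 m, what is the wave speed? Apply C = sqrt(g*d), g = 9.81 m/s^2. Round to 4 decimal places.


Using the shallow-water approximation:
C = sqrt(g * d) = sqrt(9.81 * 2.42)
C = sqrt(23.7402)
C = 4.8724 m/s

4.8724


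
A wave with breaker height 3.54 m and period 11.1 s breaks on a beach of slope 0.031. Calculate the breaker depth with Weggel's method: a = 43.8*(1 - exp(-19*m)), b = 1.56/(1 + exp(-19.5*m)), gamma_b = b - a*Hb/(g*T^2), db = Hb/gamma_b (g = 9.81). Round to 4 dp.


a = 43.8 * (1 - exp(-19 * m))
exp(-19 * 0.031) = exp(-0.5890) = 0.554882
a = 43.8 * (1 - 0.554882) = 19.496173
b = 1.56 / (1 + exp(-19.5 * m))
exp(-19.5 * 0.031) = exp(-0.6045) = 0.546348
b = 1.56 / (1 + 0.546348) = 1.008829
Hb / (g * T^2) = 3.54 / (9.81 * 11.1^2) = 3.54 / 1208.6901 = 0.00292879
gamma_b = b - a * Hb/(g*T^2) = 1.008829 - 19.496173 * 0.00292879 = 0.951729
db = Hb / gamma_b = 3.54 / 0.951729
db = 3.7195 m

3.7195


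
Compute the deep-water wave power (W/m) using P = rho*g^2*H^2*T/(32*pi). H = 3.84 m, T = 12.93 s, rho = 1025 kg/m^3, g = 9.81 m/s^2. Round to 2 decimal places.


P = rho * g^2 * H^2 * T / (32 * pi)
P = 1025 * 9.81^2 * 3.84^2 * 12.93 / (32 * pi)
P = 1025 * 96.2361 * 14.7456 * 12.93 / 100.53096
P = 187078.12 W/m

187078.12


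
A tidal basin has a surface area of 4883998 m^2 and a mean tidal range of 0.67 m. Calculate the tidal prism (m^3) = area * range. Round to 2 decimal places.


Tidal prism = Area * Tidal range
P = 4883998 * 0.67
P = 3272278.66 m^3

3272278.66


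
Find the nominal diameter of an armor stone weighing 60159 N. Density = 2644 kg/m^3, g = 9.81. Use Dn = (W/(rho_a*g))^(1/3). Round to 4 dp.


V = W / (rho_a * g)
V = 60159 / (2644 * 9.81)
V = 60159 / 25937.64
V = 2.319371 m^3
Dn = V^(1/3) = 2.319371^(1/3)
Dn = 1.3237 m

1.3237


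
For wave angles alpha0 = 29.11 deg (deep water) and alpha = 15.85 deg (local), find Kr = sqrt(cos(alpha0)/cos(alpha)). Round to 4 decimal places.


Kr = sqrt(cos(alpha0) / cos(alpha))
cos(29.11) = 0.873687
cos(15.85) = 0.961980
Kr = sqrt(0.873687 / 0.961980)
Kr = sqrt(0.908218)
Kr = 0.9530

0.9530


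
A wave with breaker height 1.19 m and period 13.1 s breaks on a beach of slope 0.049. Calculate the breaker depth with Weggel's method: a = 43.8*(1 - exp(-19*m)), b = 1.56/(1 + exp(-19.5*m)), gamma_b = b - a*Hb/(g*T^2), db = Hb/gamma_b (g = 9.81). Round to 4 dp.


a = 43.8 * (1 - exp(-19 * m))
exp(-19 * 0.049) = exp(-0.9310) = 0.394159
a = 43.8 * (1 - 0.394159) = 26.535820
b = 1.56 / (1 + exp(-19.5 * m))
exp(-19.5 * 0.049) = exp(-0.9555) = 0.384620
b = 1.56 / (1 + 0.384620) = 1.126663
Hb / (g * T^2) = 1.19 / (9.81 * 13.1^2) = 1.19 / 1683.4941 = 0.00070686
gamma_b = b - a * Hb/(g*T^2) = 1.126663 - 26.535820 * 0.00070686 = 1.107906
db = Hb / gamma_b = 1.19 / 1.107906
db = 1.0741 m

1.0741


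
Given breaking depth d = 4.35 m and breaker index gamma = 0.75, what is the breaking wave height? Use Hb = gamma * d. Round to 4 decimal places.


Hb = gamma * d
Hb = 0.75 * 4.35
Hb = 3.2625 m

3.2625


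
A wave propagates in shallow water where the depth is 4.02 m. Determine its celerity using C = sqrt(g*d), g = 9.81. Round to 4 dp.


Using the shallow-water approximation:
C = sqrt(g * d) = sqrt(9.81 * 4.02)
C = sqrt(39.4362)
C = 6.2798 m/s

6.2798


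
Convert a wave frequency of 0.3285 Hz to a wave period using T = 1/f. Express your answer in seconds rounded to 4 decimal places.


T = 1 / f
T = 1 / 0.3285
T = 3.0441 s

3.0441


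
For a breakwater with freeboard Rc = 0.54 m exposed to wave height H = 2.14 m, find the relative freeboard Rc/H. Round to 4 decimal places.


Relative freeboard = Rc / H
= 0.54 / 2.14
= 0.2523

0.2523


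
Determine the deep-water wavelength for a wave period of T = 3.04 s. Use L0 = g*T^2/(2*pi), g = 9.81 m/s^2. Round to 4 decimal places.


L0 = g * T^2 / (2 * pi)
L0 = 9.81 * 3.04^2 / (2 * pi)
L0 = 9.81 * 9.2416 / 6.28319
L0 = 90.6601 / 6.28319
L0 = 14.4290 m

14.4290


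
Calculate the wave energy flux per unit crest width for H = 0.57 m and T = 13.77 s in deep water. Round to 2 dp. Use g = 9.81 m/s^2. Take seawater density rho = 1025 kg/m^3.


P = rho * g^2 * H^2 * T / (32 * pi)
P = 1025 * 9.81^2 * 0.57^2 * 13.77 / (32 * pi)
P = 1025 * 96.2361 * 0.3249 * 13.77 / 100.53096
P = 4389.81 W/m

4389.81


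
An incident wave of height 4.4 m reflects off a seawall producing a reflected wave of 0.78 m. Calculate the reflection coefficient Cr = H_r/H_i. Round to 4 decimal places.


Cr = H_r / H_i
Cr = 0.78 / 4.4
Cr = 0.1773

0.1773


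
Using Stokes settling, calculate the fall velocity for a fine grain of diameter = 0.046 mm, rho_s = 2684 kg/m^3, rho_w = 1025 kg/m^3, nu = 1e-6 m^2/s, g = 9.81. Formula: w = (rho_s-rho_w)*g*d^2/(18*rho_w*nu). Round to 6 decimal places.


w = (rho_s - rho_w) * g * d^2 / (18 * rho_w * nu)
d = 0.046 mm = 0.000046 m
rho_s - rho_w = 2684 - 1025 = 1659
Numerator = 1659 * 9.81 * (0.000046)^2 = 0.000034437456
Denominator = 18 * 1025 * 1e-6 = 0.018450
w = 0.001867 m/s

0.001867


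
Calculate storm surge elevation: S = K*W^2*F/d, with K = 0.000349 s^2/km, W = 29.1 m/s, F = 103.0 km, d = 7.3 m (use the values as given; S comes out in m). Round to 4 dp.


S = K * W^2 * F / d
W^2 = 29.1^2 = 846.81
S = 0.000349 * 846.81 * 103.0 / 7.3
Numerator = 0.000349 * 846.81 * 103.0 = 30.440279
S = 30.440279 / 7.3 = 4.1699 m

4.1699


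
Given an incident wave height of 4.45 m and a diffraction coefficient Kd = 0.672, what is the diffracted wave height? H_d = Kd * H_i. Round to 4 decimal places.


H_d = Kd * H_i
H_d = 0.672 * 4.45
H_d = 2.9904 m

2.9904


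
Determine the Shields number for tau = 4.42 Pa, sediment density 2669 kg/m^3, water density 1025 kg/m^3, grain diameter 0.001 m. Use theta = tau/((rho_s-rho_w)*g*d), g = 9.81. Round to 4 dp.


theta = tau / ((rho_s - rho_w) * g * d)
rho_s - rho_w = 2669 - 1025 = 1644
Denominator = 1644 * 9.81 * 0.001 = 16.127640
theta = 4.42 / 16.127640
theta = 0.2741

0.2741


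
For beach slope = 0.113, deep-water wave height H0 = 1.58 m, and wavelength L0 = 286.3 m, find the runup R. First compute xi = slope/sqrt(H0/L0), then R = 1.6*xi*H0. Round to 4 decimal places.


xi = slope / sqrt(H0/L0)
H0/L0 = 1.58/286.3 = 0.005519
sqrt(0.005519) = 0.074288
xi = 0.113 / 0.074288 = 1.521110
R = 1.6 * xi * H0 = 1.6 * 1.521110 * 1.58
R = 3.8454 m

3.8454


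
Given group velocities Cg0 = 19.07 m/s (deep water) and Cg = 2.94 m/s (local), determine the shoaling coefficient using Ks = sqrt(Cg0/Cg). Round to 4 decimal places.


Ks = sqrt(Cg0 / Cg)
Ks = sqrt(19.07 / 2.94)
Ks = sqrt(6.4864)
Ks = 2.5468

2.5468


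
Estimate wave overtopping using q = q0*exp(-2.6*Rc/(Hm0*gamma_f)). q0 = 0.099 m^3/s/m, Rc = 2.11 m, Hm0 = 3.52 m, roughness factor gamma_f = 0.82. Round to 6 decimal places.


q = q0 * exp(-2.6 * Rc / (Hm0 * gamma_f))
Exponent = -2.6 * 2.11 / (3.52 * 0.82)
= -2.6 * 2.11 / 2.8864
= -1.900637
exp(-1.900637) = 0.149473
q = 0.099 * 0.149473
q = 0.014798 m^3/s/m

0.014798


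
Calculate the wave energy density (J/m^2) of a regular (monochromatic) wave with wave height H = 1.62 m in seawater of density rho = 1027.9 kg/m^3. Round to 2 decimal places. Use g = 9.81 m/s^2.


E = (1/8) * rho * g * H^2
E = (1/8) * 1027.9 * 9.81 * 1.62^2
E = 0.125 * 1027.9 * 9.81 * 2.6244
E = 3307.96 J/m^2

3307.96


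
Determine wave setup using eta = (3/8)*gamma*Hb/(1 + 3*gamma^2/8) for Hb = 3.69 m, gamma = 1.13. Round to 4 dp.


eta = (3/8) * gamma * Hb / (1 + 3*gamma^2/8)
Numerator = (3/8) * 1.13 * 3.69 = 1.563637
Denominator = 1 + 3*1.13^2/8 = 1 + 0.478838 = 1.478838
eta = 1.563637 / 1.478838
eta = 1.0573 m

1.0573


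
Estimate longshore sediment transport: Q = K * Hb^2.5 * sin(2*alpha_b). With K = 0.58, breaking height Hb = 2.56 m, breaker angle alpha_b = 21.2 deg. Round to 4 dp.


Q = K * Hb^2.5 * sin(2 * alpha_b)
Hb^2.5 = 2.56^2.5 = 10.485760
sin(2 * 21.2) = sin(42.4) = 0.674302
Q = 0.58 * 10.485760 * 0.674302
Q = 4.1009 m^3/s

4.1009


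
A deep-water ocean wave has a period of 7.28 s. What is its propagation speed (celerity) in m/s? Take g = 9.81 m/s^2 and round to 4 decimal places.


We use the deep-water celerity formula:
C = g * T / (2 * pi)
C = 9.81 * 7.28 / (2 * 3.14159...)
C = 71.416800 / 6.283185
C = 11.3663 m/s

11.3663


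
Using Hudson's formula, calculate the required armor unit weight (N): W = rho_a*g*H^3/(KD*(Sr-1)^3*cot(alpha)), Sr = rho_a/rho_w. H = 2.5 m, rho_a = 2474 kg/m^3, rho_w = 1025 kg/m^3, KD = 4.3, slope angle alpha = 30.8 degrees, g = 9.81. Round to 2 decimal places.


Sr = rho_a / rho_w = 2474 / 1025 = 2.413659
(Sr - 1) = 1.413659
(Sr - 1)^3 = 2.825098
cot(30.8) = 1 / tan(30.8) = 1 / 0.596120 = 1.677516
Numerator = 2474 * 9.81 * 2.5^3 = 379217.8125
Denominator = 4.3 * 2.825098 * 1.677516 = 20.378330
W = 379217.8125 / 20.378330
W = 18608.88 N

18608.88


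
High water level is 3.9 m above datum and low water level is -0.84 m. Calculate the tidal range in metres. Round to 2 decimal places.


Tidal range = High water - Low water
Tidal range = 3.9 - (-0.84)
Tidal range = 4.74 m

4.74


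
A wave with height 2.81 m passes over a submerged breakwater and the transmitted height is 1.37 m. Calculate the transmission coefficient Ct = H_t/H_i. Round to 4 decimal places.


Ct = H_t / H_i
Ct = 1.37 / 2.81
Ct = 0.4875

0.4875


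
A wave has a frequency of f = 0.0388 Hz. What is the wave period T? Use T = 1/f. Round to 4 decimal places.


T = 1 / f
T = 1 / 0.0388
T = 25.7732 s

25.7732


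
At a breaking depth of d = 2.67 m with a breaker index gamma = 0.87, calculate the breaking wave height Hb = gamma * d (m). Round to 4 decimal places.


Hb = gamma * d
Hb = 0.87 * 2.67
Hb = 2.3229 m

2.3229


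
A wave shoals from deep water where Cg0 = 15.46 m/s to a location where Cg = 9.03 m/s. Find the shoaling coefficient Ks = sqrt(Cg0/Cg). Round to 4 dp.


Ks = sqrt(Cg0 / Cg)
Ks = sqrt(15.46 / 9.03)
Ks = sqrt(1.7121)
Ks = 1.3085

1.3085


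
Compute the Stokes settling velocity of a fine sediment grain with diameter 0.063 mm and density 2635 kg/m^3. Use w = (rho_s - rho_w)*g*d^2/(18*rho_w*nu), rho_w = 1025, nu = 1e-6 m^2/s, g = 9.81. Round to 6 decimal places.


w = (rho_s - rho_w) * g * d^2 / (18 * rho_w * nu)
d = 0.063 mm = 0.000063 m
rho_s - rho_w = 2635 - 1025 = 1610
Numerator = 1610 * 9.81 * (0.000063)^2 = 0.000062686783
Denominator = 18 * 1025 * 1e-6 = 0.018450
w = 0.003398 m/s

0.003398


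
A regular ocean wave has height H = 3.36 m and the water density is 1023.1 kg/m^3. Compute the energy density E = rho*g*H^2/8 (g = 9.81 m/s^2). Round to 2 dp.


E = (1/8) * rho * g * H^2
E = (1/8) * 1023.1 * 9.81 * 3.36^2
E = 0.125 * 1023.1 * 9.81 * 11.2896
E = 14163.67 J/m^2

14163.67


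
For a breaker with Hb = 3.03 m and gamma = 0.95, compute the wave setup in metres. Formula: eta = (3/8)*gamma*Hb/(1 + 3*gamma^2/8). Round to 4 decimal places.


eta = (3/8) * gamma * Hb / (1 + 3*gamma^2/8)
Numerator = (3/8) * 0.95 * 3.03 = 1.079437
Denominator = 1 + 3*0.95^2/8 = 1 + 0.338438 = 1.338438
eta = 1.079437 / 1.338438
eta = 0.8065 m

0.8065


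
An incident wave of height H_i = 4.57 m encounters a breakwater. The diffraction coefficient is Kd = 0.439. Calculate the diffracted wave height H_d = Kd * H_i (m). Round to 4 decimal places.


H_d = Kd * H_i
H_d = 0.439 * 4.57
H_d = 2.0062 m

2.0062


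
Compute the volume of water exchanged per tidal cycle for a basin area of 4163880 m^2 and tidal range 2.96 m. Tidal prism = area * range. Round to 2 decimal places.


Tidal prism = Area * Tidal range
P = 4163880 * 2.96
P = 12325084.80 m^3

12325084.80


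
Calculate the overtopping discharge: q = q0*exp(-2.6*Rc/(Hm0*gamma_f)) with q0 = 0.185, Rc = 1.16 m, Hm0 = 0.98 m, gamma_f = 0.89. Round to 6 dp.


q = q0 * exp(-2.6 * Rc / (Hm0 * gamma_f))
Exponent = -2.6 * 1.16 / (0.98 * 0.89)
= -2.6 * 1.16 / 0.8722
= -3.457922
exp(-3.457922) = 0.031495
q = 0.185 * 0.031495
q = 0.005827 m^3/s/m

0.005827


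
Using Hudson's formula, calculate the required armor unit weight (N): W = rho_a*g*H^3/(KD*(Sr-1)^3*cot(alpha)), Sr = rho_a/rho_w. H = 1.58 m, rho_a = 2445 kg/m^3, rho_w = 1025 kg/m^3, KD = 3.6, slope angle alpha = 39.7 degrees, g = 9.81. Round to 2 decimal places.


Sr = rho_a / rho_w = 2445 / 1025 = 2.385366
(Sr - 1) = 1.385366
(Sr - 1)^3 = 2.658848
cot(39.7) = 1 / tan(39.7) = 1 / 0.830216 = 1.204506
Numerator = 2445 * 9.81 * 1.58^3 = 94606.0983
Denominator = 3.6 * 2.658848 * 1.204506 = 11.529350
W = 94606.0983 / 11.529350
W = 8205.67 N

8205.67


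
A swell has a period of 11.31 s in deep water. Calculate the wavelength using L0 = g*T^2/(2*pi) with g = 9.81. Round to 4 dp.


L0 = g * T^2 / (2 * pi)
L0 = 9.81 * 11.31^2 / (2 * pi)
L0 = 9.81 * 127.9161 / 6.28319
L0 = 1254.8569 / 6.28319
L0 = 199.7167 m

199.7167


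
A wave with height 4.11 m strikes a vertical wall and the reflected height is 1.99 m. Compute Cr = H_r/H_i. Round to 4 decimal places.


Cr = H_r / H_i
Cr = 1.99 / 4.11
Cr = 0.4842

0.4842


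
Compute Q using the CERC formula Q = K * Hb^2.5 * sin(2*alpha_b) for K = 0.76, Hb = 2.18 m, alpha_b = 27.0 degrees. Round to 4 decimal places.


Q = K * Hb^2.5 * sin(2 * alpha_b)
Hb^2.5 = 2.18^2.5 = 7.016835
sin(2 * 27.0) = sin(54.0) = 0.809017
Q = 0.76 * 7.016835 * 0.809017
Q = 4.3143 m^3/s

4.3143


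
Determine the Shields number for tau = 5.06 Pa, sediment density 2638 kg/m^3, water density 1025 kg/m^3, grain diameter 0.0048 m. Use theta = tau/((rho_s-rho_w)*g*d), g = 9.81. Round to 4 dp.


theta = tau / ((rho_s - rho_w) * g * d)
rho_s - rho_w = 2638 - 1025 = 1613
Denominator = 1613 * 9.81 * 0.0048 = 75.952944
theta = 5.06 / 75.952944
theta = 0.0666

0.0666


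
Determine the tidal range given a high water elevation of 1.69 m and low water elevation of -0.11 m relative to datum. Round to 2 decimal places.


Tidal range = High water - Low water
Tidal range = 1.69 - (-0.11)
Tidal range = 1.80 m

1.80


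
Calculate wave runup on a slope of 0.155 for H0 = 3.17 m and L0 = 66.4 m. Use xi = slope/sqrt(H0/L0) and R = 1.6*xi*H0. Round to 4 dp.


xi = slope / sqrt(H0/L0)
H0/L0 = 3.17/66.4 = 0.047741
sqrt(0.047741) = 0.218497
xi = 0.155 / 0.218497 = 0.709392
R = 1.6 * xi * H0 = 1.6 * 0.709392 * 3.17
R = 3.5980 m

3.5980


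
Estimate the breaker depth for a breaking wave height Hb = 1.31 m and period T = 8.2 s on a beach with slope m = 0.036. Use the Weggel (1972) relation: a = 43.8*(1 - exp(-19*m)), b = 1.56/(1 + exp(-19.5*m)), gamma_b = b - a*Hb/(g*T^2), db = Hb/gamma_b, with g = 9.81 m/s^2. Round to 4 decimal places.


a = 43.8 * (1 - exp(-19 * m))
exp(-19 * 0.036) = exp(-0.6840) = 0.504595
a = 43.8 * (1 - 0.504595) = 21.698758
b = 1.56 / (1 + exp(-19.5 * m))
exp(-19.5 * 0.036) = exp(-0.7020) = 0.495593
b = 1.56 / (1 + 0.495593) = 1.043064
Hb / (g * T^2) = 1.31 / (9.81 * 8.2^2) = 1.31 / 659.6244 = 0.00198598
gamma_b = b - a * Hb/(g*T^2) = 1.043064 - 21.698758 * 0.00198598 = 0.999971
db = Hb / gamma_b = 1.31 / 0.999971
db = 1.3100 m

1.3100


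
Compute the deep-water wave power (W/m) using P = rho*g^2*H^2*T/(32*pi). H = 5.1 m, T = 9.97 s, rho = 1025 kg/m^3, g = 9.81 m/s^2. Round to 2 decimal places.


P = rho * g^2 * H^2 * T / (32 * pi)
P = 1025 * 9.81^2 * 5.1^2 * 9.97 / (32 * pi)
P = 1025 * 96.2361 * 26.0100 * 9.97 / 100.53096
P = 254447.12 W/m

254447.12


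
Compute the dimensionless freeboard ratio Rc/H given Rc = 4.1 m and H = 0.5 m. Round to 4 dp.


Relative freeboard = Rc / H
= 4.1 / 0.5
= 8.2000

8.2000


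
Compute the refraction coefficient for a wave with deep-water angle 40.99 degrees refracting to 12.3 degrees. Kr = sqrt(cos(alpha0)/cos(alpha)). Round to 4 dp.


Kr = sqrt(cos(alpha0) / cos(alpha))
cos(40.99) = 0.754824
cos(12.3) = 0.977046
Kr = sqrt(0.754824 / 0.977046)
Kr = sqrt(0.772558)
Kr = 0.8790

0.8790
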